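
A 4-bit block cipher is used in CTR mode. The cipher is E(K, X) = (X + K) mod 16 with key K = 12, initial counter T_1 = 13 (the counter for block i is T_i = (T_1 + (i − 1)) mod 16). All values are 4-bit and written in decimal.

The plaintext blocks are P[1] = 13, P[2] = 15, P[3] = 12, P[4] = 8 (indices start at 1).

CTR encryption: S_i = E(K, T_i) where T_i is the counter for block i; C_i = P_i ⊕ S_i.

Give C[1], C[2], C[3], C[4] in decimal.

C[1]: T = 13, S = E(K, T) = 9; 13 ⊕ 9 = 4.
C[2]: T = 14, S = E(K, T) = 10; 15 ⊕ 10 = 5.
C[3]: T = 15, S = E(K, T) = 11; 12 ⊕ 11 = 7.
C[4]: T = 0, S = E(K, T) = 12; 8 ⊕ 12 = 4.

C[1] = 4, C[2] = 5, C[3] = 7, C[4] = 4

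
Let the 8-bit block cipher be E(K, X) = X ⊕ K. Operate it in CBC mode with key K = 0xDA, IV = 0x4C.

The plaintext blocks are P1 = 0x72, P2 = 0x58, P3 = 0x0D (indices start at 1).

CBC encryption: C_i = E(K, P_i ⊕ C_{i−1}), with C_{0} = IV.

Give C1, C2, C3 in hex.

C1 = 0xE4, C2 = 0x66, C3 = 0xB1

C1: P1 ⊕ 0x4C = 0x3E; E(K, 0x3E) = 0xE4.
C2: P2 ⊕ 0xE4 = 0xBC; E(K, 0xBC) = 0x66.
C3: P3 ⊕ 0x66 = 0x6B; E(K, 0x6B) = 0xB1.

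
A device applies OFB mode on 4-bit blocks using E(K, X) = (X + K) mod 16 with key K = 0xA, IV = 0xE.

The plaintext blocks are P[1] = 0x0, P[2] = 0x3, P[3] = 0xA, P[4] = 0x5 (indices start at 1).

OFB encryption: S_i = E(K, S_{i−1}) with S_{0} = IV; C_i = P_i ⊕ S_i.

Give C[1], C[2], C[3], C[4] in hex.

C[1] = 0x8, C[2] = 0x1, C[3] = 0x6, C[4] = 0x3

C[1]: S = E(K, 0xE) = 0x8; 0x0 ⊕ 0x8 = 0x8.
C[2]: S = E(K, 0x8) = 0x2; 0x3 ⊕ 0x2 = 0x1.
C[3]: S = E(K, 0x2) = 0xC; 0xA ⊕ 0xC = 0x6.
C[4]: S = E(K, 0xC) = 0x6; 0x5 ⊕ 0x6 = 0x3.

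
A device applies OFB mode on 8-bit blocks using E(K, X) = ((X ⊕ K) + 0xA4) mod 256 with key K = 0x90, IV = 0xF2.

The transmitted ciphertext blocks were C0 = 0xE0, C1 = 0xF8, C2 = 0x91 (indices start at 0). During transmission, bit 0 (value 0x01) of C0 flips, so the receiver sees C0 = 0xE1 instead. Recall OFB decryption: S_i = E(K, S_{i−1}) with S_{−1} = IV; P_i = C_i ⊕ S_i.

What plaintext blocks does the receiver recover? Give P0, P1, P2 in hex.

P0 = 0xE7, P1 = 0xC2, P2 = 0xDF

Only C0 changed, to 0xE1. In OFB, a change in C_i flips the same bit in P_i only; the keystream is unaffected. Decrypting the received ciphertext:
P0: S = E(K, 0xF2) = 0x06; 0xE1 ⊕ 0x06 = 0xE7.
P1: S = E(K, 0x06) = 0x3A; 0xF8 ⊕ 0x3A = 0xC2.
P2: S = E(K, 0x3A) = 0x4E; 0x91 ⊕ 0x4E = 0xDF.
Blocks that differ from the original plaintext: P0.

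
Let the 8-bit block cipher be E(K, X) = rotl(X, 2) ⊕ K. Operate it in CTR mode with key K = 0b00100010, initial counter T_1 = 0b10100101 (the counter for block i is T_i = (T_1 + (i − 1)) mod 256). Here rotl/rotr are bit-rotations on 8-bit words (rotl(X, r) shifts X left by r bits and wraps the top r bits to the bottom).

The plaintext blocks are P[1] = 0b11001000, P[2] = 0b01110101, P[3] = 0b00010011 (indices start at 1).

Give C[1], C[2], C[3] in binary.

C[1] = 0b01111100, C[2] = 0b11001101, C[3] = 0b10101111

CTR encryption: S_i = E(K, T_i) where T_i is the counter for block i; C_i = P_i ⊕ S_i.
C[1]: T = 0b10100101, S = E(K, T) = 0b10110100; 0b11001000 ⊕ 0b10110100 = 0b01111100.
C[2]: T = 0b10100110, S = E(K, T) = 0b10111000; 0b01110101 ⊕ 0b10111000 = 0b11001101.
C[3]: T = 0b10100111, S = E(K, T) = 0b10111100; 0b00010011 ⊕ 0b10111100 = 0b10101111.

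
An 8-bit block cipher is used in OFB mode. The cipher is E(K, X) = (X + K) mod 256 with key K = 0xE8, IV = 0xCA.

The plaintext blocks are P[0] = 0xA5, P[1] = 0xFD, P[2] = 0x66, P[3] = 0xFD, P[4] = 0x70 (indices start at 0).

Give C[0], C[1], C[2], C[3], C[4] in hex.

C[0] = 0x17, C[1] = 0x67, C[2] = 0xE4, C[3] = 0x97, C[4] = 0x22

OFB encryption: S_i = E(K, S_{i−1}) with S_{−1} = IV; C_i = P_i ⊕ S_i.
C[0]: S = E(K, 0xCA) = 0xB2; 0xA5 ⊕ 0xB2 = 0x17.
C[1]: S = E(K, 0xB2) = 0x9A; 0xFD ⊕ 0x9A = 0x67.
C[2]: S = E(K, 0x9A) = 0x82; 0x66 ⊕ 0x82 = 0xE4.
C[3]: S = E(K, 0x82) = 0x6A; 0xFD ⊕ 0x6A = 0x97.
C[4]: S = E(K, 0x6A) = 0x52; 0x70 ⊕ 0x52 = 0x22.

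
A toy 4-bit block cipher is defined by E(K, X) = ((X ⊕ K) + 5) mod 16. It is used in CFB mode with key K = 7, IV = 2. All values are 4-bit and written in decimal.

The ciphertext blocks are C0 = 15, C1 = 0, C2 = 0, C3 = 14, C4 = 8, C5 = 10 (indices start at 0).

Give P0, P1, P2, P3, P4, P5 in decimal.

P0 = 5, P1 = 13, P2 = 12, P3 = 2, P4 = 6, P5 = 14

CFB decryption: P_i = C_i ⊕ E(K, C_{i−1}), with C_{−1} = IV.
P0: E(K, 2) = 10; 15 ⊕ 10 = 5.
P1: E(K, 15) = 13; 0 ⊕ 13 = 13.
P2: E(K, 0) = 12; 0 ⊕ 12 = 12.
P3: E(K, 0) = 12; 14 ⊕ 12 = 2.
P4: E(K, 14) = 14; 8 ⊕ 14 = 6.
P5: E(K, 8) = 4; 10 ⊕ 4 = 14.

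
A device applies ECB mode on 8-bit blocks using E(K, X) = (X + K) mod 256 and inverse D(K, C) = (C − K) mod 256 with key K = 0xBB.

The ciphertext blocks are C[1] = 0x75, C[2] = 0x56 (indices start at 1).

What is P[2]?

ECB decryption: P_i = D(K, C_i).
P[2]: D(K, 0x56) = 0x9B.

P[2] = 0x9B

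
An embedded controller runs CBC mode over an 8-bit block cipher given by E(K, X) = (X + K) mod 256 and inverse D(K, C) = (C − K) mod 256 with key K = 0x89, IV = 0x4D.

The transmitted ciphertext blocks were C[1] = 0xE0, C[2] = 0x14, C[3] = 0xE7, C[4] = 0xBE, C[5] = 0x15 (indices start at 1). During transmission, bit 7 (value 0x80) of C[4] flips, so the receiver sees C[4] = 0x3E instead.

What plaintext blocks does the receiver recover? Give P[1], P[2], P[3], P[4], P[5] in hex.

CBC decryption: P_i = D(K, C_i) ⊕ C_{i−1}, with C_{0} = IV.
Only C[4] changed, to 0x3E. In CBC, a change in C_i garbles P_i and flips the same bit in P_{i+1}. Decrypting the received ciphertext:
P[1]: D(K, 0xE0) = 0x57; 0x57 ⊕ 0x4D = 0x1A.
P[2]: D(K, 0x14) = 0x8B; 0x8B ⊕ 0xE0 = 0x6B.
P[3]: D(K, 0xE7) = 0x5E; 0x5E ⊕ 0x14 = 0x4A.
P[4]: D(K, 0x3E) = 0xB5; 0xB5 ⊕ 0xE7 = 0x52.
P[5]: D(K, 0x15) = 0x8C; 0x8C ⊕ 0x3E = 0xB2.
Blocks that differ from the original plaintext: P[4], P[5].

P[1] = 0x1A, P[2] = 0x6B, P[3] = 0x4A, P[4] = 0x52, P[5] = 0xB2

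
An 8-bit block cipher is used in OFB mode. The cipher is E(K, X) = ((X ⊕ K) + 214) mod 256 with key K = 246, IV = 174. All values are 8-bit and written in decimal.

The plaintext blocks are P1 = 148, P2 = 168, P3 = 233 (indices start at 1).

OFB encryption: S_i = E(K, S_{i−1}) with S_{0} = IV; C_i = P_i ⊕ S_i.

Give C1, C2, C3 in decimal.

C1: S = E(K, 174) = 46; 148 ⊕ 46 = 186.
C2: S = E(K, 46) = 174; 168 ⊕ 174 = 6.
C3: S = E(K, 174) = 46; 233 ⊕ 46 = 199.

C1 = 186, C2 = 6, C3 = 199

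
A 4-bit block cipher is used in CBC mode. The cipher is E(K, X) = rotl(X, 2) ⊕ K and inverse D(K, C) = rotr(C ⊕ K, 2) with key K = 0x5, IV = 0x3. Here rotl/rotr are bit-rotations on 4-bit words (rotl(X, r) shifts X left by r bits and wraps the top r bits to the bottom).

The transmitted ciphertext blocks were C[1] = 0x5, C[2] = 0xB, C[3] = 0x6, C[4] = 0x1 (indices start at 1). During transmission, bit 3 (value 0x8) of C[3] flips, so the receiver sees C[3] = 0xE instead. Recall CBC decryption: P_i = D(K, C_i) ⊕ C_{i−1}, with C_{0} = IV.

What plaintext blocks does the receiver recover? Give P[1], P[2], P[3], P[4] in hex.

Only C[3] changed, to 0xE. In CBC, a change in C_i garbles P_i and flips the same bit in P_{i+1}. Decrypting the received ciphertext:
P[1]: D(K, 0x5) = 0x0; 0x0 ⊕ 0x3 = 0x3.
P[2]: D(K, 0xB) = 0xB; 0xB ⊕ 0x5 = 0xE.
P[3]: D(K, 0xE) = 0xE; 0xE ⊕ 0xB = 0x5.
P[4]: D(K, 0x1) = 0x1; 0x1 ⊕ 0xE = 0xF.
Blocks that differ from the original plaintext: P[3], P[4].

P[1] = 0x3, P[2] = 0xE, P[3] = 0x5, P[4] = 0xF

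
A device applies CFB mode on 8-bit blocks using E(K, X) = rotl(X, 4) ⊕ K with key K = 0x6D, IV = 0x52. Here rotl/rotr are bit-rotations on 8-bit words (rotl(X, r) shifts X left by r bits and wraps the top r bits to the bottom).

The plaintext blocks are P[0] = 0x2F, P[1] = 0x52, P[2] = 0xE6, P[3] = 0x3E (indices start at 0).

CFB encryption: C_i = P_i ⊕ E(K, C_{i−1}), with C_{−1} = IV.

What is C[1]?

C[0]: E(K, 0x52) = 0x48; 0x2F ⊕ 0x48 = 0x67.
C[1]: E(K, 0x67) = 0x1B; 0x52 ⊕ 0x1B = 0x49.

C[1] = 0x49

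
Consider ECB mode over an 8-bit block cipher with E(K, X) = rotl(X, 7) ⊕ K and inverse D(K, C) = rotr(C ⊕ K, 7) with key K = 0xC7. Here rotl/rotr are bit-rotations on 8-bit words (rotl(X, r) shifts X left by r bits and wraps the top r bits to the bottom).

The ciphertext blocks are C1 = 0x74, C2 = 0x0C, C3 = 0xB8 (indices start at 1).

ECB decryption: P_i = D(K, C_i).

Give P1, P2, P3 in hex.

P1 = 0x67, P2 = 0x97, P3 = 0xFE

P1: D(K, 0x74) = 0x67.
P2: D(K, 0x0C) = 0x97.
P3: D(K, 0xB8) = 0xFE.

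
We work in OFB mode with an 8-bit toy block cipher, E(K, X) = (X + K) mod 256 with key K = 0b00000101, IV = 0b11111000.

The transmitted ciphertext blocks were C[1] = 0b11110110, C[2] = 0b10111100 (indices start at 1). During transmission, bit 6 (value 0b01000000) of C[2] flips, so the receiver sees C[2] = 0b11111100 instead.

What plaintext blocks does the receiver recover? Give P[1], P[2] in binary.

OFB decryption: S_i = E(K, S_{i−1}) with S_{0} = IV; P_i = C_i ⊕ S_i.
Only C[2] changed, to 0b11111100. In OFB, a change in C_i flips the same bit in P_i only; the keystream is unaffected. Decrypting the received ciphertext:
P[1]: S = E(K, 0b11111000) = 0b11111101; 0b11110110 ⊕ 0b11111101 = 0b00001011.
P[2]: S = E(K, 0b11111101) = 0b00000010; 0b11111100 ⊕ 0b00000010 = 0b11111110.
Blocks that differ from the original plaintext: P[2].

P[1] = 0b00001011, P[2] = 0b11111110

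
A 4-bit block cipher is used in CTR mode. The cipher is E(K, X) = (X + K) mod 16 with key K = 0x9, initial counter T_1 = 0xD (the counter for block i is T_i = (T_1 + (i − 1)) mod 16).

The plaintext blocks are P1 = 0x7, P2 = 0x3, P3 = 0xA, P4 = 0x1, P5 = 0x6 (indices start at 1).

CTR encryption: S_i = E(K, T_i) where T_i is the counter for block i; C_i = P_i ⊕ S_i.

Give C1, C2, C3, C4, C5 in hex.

C1: T = 0xD, S = E(K, T) = 0x6; 0x7 ⊕ 0x6 = 0x1.
C2: T = 0xE, S = E(K, T) = 0x7; 0x3 ⊕ 0x7 = 0x4.
C3: T = 0xF, S = E(K, T) = 0x8; 0xA ⊕ 0x8 = 0x2.
C4: T = 0x0, S = E(K, T) = 0x9; 0x1 ⊕ 0x9 = 0x8.
C5: T = 0x1, S = E(K, T) = 0xA; 0x6 ⊕ 0xA = 0xC.

C1 = 0x1, C2 = 0x4, C3 = 0x2, C4 = 0x8, C5 = 0xC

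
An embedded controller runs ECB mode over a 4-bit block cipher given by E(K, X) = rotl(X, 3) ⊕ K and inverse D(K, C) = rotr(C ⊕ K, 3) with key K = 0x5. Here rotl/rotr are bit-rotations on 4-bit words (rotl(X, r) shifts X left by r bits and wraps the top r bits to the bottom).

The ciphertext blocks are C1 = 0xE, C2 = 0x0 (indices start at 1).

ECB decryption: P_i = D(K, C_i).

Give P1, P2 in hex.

P1: D(K, 0xE) = 0x7.
P2: D(K, 0x0) = 0xA.

P1 = 0x7, P2 = 0xA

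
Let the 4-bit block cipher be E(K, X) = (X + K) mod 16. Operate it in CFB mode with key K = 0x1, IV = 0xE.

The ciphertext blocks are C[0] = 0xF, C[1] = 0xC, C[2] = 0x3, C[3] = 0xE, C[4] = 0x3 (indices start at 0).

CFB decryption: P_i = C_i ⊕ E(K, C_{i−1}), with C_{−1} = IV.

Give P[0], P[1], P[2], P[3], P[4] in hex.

P[0] = 0x0, P[1] = 0xC, P[2] = 0xE, P[3] = 0xA, P[4] = 0xC

P[0]: E(K, 0xE) = 0xF; 0xF ⊕ 0xF = 0x0.
P[1]: E(K, 0xF) = 0x0; 0xC ⊕ 0x0 = 0xC.
P[2]: E(K, 0xC) = 0xD; 0x3 ⊕ 0xD = 0xE.
P[3]: E(K, 0x3) = 0x4; 0xE ⊕ 0x4 = 0xA.
P[4]: E(K, 0xE) = 0xF; 0x3 ⊕ 0xF = 0xC.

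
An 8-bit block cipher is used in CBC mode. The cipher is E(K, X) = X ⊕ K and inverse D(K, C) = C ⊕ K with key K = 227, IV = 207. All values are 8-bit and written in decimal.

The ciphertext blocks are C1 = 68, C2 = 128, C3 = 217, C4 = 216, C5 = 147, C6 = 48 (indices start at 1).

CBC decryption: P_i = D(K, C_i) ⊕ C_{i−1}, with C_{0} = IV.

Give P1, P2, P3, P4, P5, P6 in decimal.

P1: D(K, 68) = 167; 167 ⊕ 207 = 104.
P2: D(K, 128) = 99; 99 ⊕ 68 = 39.
P3: D(K, 217) = 58; 58 ⊕ 128 = 186.
P4: D(K, 216) = 59; 59 ⊕ 217 = 226.
P5: D(K, 147) = 112; 112 ⊕ 216 = 168.
P6: D(K, 48) = 211; 211 ⊕ 147 = 64.

P1 = 104, P2 = 39, P3 = 186, P4 = 226, P5 = 168, P6 = 64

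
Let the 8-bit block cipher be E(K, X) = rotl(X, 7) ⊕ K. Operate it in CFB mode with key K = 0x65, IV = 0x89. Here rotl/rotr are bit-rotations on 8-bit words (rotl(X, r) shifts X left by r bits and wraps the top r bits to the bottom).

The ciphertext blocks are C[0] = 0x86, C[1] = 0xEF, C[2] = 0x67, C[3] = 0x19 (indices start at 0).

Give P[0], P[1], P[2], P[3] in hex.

CFB decryption: P_i = C_i ⊕ E(K, C_{i−1}), with C_{−1} = IV.
P[0]: E(K, 0x89) = 0xA1; 0x86 ⊕ 0xA1 = 0x27.
P[1]: E(K, 0x86) = 0x26; 0xEF ⊕ 0x26 = 0xC9.
P[2]: E(K, 0xEF) = 0x92; 0x67 ⊕ 0x92 = 0xF5.
P[3]: E(K, 0x67) = 0xD6; 0x19 ⊕ 0xD6 = 0xCF.

P[0] = 0x27, P[1] = 0xC9, P[2] = 0xF5, P[3] = 0xCF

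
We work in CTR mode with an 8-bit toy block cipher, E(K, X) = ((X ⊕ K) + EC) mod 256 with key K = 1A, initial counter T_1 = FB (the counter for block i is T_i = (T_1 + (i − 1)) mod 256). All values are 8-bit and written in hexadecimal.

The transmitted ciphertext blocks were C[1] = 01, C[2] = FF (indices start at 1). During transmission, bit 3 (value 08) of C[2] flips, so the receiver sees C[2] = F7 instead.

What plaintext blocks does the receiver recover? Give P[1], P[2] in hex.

CTR decryption: S_i = E(K, T_i) where T_i is the counter for block i; P_i = C_i ⊕ S_i.
Only C[2] changed, to F7. In CTR, a change in C_i flips the same bit in P_i only; the keystream is unaffected. Decrypting the received ciphertext:
P[1]: T = FB, S = E(K, T) = CD; 01 ⊕ CD = CC.
P[2]: T = FC, S = E(K, T) = D2; F7 ⊕ D2 = 25.
Blocks that differ from the original plaintext: P[2].

P[1] = CC, P[2] = 25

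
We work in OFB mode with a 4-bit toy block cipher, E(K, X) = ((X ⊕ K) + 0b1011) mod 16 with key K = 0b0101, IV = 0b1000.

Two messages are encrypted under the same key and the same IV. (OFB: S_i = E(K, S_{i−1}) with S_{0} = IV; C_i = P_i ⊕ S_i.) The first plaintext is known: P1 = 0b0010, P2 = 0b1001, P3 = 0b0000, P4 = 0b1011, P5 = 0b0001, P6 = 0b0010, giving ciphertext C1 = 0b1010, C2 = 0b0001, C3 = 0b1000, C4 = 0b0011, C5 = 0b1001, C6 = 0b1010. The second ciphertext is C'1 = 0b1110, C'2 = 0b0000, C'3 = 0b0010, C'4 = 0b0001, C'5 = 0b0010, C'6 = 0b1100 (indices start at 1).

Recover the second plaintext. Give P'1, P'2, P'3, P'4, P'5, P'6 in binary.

In OFB with a reused IV, both messages share the same keystream S_i, so C_i ⊕ C'_i = P_i ⊕ P'_i and thus P'_i = P_i ⊕ C_i ⊕ C'_i.
P'1: 0b0010 ⊕ 0b1010 ⊕ 0b1110 = 0b0110.
P'2: 0b1001 ⊕ 0b0001 ⊕ 0b0000 = 0b1000.
P'3: 0b0000 ⊕ 0b1000 ⊕ 0b0010 = 0b1010.
P'4: 0b1011 ⊕ 0b0011 ⊕ 0b0001 = 0b1001.
P'5: 0b0001 ⊕ 0b1001 ⊕ 0b0010 = 0b1010.
P'6: 0b0010 ⊕ 0b1010 ⊕ 0b1100 = 0b0100.

P'1 = 0b0110, P'2 = 0b1000, P'3 = 0b1010, P'4 = 0b1001, P'5 = 0b1010, P'6 = 0b0100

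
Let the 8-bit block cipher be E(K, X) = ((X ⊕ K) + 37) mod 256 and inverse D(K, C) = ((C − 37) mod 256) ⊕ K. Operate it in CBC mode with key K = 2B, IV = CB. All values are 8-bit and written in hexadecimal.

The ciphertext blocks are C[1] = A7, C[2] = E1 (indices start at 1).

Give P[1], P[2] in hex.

CBC decryption: P_i = D(K, C_i) ⊕ C_{i−1}, with C_{0} = IV.
P[1]: D(K, A7) = 5B; 5B ⊕ CB = 90.
P[2]: D(K, E1) = 81; 81 ⊕ A7 = 26.

P[1] = 90, P[2] = 26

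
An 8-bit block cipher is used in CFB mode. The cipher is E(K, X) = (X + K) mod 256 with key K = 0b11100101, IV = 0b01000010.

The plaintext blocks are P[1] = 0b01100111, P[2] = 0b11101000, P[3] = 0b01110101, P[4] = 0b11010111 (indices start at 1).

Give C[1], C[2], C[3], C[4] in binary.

C[1] = 0b01000000, C[2] = 0b11001101, C[3] = 0b11000111, C[4] = 0b01111011

CFB encryption: C_i = P_i ⊕ E(K, C_{i−1}), with C_{0} = IV.
C[1]: E(K, 0b01000010) = 0b00100111; 0b01100111 ⊕ 0b00100111 = 0b01000000.
C[2]: E(K, 0b01000000) = 0b00100101; 0b11101000 ⊕ 0b00100101 = 0b11001101.
C[3]: E(K, 0b11001101) = 0b10110010; 0b01110101 ⊕ 0b10110010 = 0b11000111.
C[4]: E(K, 0b11000111) = 0b10101100; 0b11010111 ⊕ 0b10101100 = 0b01111011.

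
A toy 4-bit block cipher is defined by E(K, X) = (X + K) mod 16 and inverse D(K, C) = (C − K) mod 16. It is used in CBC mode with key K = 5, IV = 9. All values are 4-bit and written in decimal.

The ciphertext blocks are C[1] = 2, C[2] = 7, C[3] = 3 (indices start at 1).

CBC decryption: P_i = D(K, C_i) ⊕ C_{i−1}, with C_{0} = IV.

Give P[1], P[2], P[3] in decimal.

P[1]: D(K, 2) = 13; 13 ⊕ 9 = 4.
P[2]: D(K, 7) = 2; 2 ⊕ 2 = 0.
P[3]: D(K, 3) = 14; 14 ⊕ 7 = 9.

P[1] = 4, P[2] = 0, P[3] = 9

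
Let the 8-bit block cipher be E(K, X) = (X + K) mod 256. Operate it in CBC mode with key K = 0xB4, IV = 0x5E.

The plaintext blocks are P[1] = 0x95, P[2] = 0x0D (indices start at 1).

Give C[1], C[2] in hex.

C[1] = 0x7F, C[2] = 0x26

CBC encryption: C_i = E(K, P_i ⊕ C_{i−1}), with C_{0} = IV.
C[1]: P[1] ⊕ 0x5E = 0xCB; E(K, 0xCB) = 0x7F.
C[2]: P[2] ⊕ 0x7F = 0x72; E(K, 0x72) = 0x26.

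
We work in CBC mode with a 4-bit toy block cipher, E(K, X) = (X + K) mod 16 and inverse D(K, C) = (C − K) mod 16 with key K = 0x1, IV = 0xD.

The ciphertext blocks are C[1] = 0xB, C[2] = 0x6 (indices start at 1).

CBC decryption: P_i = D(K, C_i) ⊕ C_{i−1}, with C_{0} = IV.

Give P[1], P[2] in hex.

P[1] = 0x7, P[2] = 0xE

P[1]: D(K, 0xB) = 0xA; 0xA ⊕ 0xD = 0x7.
P[2]: D(K, 0x6) = 0x5; 0x5 ⊕ 0xB = 0xE.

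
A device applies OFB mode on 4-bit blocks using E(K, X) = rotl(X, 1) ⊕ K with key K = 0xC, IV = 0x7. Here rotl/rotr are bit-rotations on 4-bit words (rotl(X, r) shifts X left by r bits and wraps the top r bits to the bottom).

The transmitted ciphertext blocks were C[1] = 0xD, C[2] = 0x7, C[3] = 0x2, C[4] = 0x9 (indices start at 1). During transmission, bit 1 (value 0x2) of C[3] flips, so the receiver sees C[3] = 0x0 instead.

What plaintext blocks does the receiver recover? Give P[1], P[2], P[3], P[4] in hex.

OFB decryption: S_i = E(K, S_{i−1}) with S_{0} = IV; P_i = C_i ⊕ S_i.
Only C[3] changed, to 0x0. In OFB, a change in C_i flips the same bit in P_i only; the keystream is unaffected. Decrypting the received ciphertext:
P[1]: S = E(K, 0x7) = 0x2; 0xD ⊕ 0x2 = 0xF.
P[2]: S = E(K, 0x2) = 0x8; 0x7 ⊕ 0x8 = 0xF.
P[3]: S = E(K, 0x8) = 0xD; 0x0 ⊕ 0xD = 0xD.
P[4]: S = E(K, 0xD) = 0x7; 0x9 ⊕ 0x7 = 0xE.
Blocks that differ from the original plaintext: P[3].

P[1] = 0xF, P[2] = 0xF, P[3] = 0xD, P[4] = 0xE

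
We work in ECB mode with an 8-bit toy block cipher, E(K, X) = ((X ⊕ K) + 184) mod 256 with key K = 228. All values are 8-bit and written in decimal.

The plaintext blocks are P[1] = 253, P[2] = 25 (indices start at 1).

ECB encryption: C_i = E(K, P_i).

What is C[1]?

C[1] = 209

C[1]: E(K, 253) = 209.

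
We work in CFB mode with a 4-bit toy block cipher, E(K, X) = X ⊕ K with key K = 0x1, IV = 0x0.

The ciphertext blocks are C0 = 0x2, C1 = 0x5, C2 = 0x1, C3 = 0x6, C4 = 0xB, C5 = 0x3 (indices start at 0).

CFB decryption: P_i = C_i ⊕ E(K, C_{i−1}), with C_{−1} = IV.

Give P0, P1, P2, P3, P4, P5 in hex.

P0 = 0x3, P1 = 0x6, P2 = 0x5, P3 = 0x6, P4 = 0xC, P5 = 0x9

P0: E(K, 0x0) = 0x1; 0x2 ⊕ 0x1 = 0x3.
P1: E(K, 0x2) = 0x3; 0x5 ⊕ 0x3 = 0x6.
P2: E(K, 0x5) = 0x4; 0x1 ⊕ 0x4 = 0x5.
P3: E(K, 0x1) = 0x0; 0x6 ⊕ 0x0 = 0x6.
P4: E(K, 0x6) = 0x7; 0xB ⊕ 0x7 = 0xC.
P5: E(K, 0xB) = 0xA; 0x3 ⊕ 0xA = 0x9.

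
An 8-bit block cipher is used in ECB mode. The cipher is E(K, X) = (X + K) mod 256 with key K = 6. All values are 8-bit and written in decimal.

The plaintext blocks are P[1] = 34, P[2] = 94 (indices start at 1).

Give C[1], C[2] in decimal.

C[1] = 40, C[2] = 100

ECB encryption: C_i = E(K, P_i).
C[1]: E(K, 34) = 40.
C[2]: E(K, 94) = 100.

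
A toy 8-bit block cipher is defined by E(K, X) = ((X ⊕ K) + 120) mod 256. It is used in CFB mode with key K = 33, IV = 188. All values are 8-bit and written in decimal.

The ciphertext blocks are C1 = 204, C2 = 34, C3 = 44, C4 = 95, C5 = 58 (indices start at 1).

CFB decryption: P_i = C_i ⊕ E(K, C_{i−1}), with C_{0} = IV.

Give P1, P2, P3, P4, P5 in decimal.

P1 = 217, P2 = 71, P3 = 87, P4 = 218, P5 = 204

P1: E(K, 188) = 21; 204 ⊕ 21 = 217.
P2: E(K, 204) = 101; 34 ⊕ 101 = 71.
P3: E(K, 34) = 123; 44 ⊕ 123 = 87.
P4: E(K, 44) = 133; 95 ⊕ 133 = 218.
P5: E(K, 95) = 246; 58 ⊕ 246 = 204.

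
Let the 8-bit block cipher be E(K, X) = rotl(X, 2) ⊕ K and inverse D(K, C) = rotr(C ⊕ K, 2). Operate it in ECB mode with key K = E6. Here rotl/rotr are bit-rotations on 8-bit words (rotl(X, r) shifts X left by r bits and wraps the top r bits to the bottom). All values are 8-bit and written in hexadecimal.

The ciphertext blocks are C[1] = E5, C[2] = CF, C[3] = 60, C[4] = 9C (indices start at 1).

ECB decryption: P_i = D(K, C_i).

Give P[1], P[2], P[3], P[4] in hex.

P[1] = C0, P[2] = 4A, P[3] = A1, P[4] = 9E

P[1]: D(K, E5) = C0.
P[2]: D(K, CF) = 4A.
P[3]: D(K, 60) = A1.
P[4]: D(K, 9C) = 9E.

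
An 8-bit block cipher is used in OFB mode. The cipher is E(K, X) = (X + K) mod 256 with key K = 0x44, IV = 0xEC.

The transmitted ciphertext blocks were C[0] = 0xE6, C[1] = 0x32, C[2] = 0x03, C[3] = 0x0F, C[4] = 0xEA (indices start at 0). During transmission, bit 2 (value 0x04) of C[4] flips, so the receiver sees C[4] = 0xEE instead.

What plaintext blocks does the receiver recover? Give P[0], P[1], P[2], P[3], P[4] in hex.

OFB decryption: S_i = E(K, S_{i−1}) with S_{−1} = IV; P_i = C_i ⊕ S_i.
Only C[4] changed, to 0xEE. In OFB, a change in C_i flips the same bit in P_i only; the keystream is unaffected. Decrypting the received ciphertext:
P[0]: S = E(K, 0xEC) = 0x30; 0xE6 ⊕ 0x30 = 0xD6.
P[1]: S = E(K, 0x30) = 0x74; 0x32 ⊕ 0x74 = 0x46.
P[2]: S = E(K, 0x74) = 0xB8; 0x03 ⊕ 0xB8 = 0xBB.
P[3]: S = E(K, 0xB8) = 0xFC; 0x0F ⊕ 0xFC = 0xF3.
P[4]: S = E(K, 0xFC) = 0x40; 0xEE ⊕ 0x40 = 0xAE.
Blocks that differ from the original plaintext: P[4].

P[0] = 0xD6, P[1] = 0x46, P[2] = 0xBB, P[3] = 0xF3, P[4] = 0xAE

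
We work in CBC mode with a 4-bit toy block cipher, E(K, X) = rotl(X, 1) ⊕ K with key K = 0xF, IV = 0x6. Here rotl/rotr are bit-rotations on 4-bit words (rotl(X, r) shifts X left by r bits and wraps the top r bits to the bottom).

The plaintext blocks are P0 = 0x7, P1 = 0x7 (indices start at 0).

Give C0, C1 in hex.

C0 = 0xD, C1 = 0xA

CBC encryption: C_i = E(K, P_i ⊕ C_{i−1}), with C_{−1} = IV.
C0: P0 ⊕ 0x6 = 0x1; E(K, 0x1) = 0xD.
C1: P1 ⊕ 0xD = 0xA; E(K, 0xA) = 0xA.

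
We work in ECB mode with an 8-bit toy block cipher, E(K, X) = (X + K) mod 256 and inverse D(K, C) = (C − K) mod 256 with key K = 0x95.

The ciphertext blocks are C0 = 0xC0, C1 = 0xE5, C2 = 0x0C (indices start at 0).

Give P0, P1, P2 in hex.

P0 = 0x2B, P1 = 0x50, P2 = 0x77

ECB decryption: P_i = D(K, C_i).
P0: D(K, 0xC0) = 0x2B.
P1: D(K, 0xE5) = 0x50.
P2: D(K, 0x0C) = 0x77.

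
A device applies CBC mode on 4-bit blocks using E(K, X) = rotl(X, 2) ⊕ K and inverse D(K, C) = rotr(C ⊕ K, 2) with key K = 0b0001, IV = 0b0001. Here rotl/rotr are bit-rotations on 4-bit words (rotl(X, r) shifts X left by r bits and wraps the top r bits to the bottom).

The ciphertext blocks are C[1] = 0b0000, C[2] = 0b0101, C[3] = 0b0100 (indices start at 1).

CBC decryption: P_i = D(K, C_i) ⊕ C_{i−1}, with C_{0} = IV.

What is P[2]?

P[2] = 0b0001

P[2]: D(K, 0b0101) = 0b0001; 0b0001 ⊕ 0b0000 = 0b0001.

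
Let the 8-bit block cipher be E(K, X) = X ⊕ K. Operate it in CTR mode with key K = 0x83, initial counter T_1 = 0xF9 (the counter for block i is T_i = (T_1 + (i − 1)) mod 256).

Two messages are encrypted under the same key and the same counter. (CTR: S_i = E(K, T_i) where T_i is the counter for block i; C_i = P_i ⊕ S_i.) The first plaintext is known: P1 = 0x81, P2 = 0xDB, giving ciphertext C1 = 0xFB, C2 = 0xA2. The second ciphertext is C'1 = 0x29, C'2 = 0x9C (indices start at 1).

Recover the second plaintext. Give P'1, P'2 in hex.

In CTR with a reused counter, both messages share the same keystream S_i, so C_i ⊕ C'_i = P_i ⊕ P'_i and thus P'_i = P_i ⊕ C_i ⊕ C'_i.
P'1: 0x81 ⊕ 0xFB ⊕ 0x29 = 0x53.
P'2: 0xDB ⊕ 0xA2 ⊕ 0x9C = 0xE5.

P'1 = 0x53, P'2 = 0xE5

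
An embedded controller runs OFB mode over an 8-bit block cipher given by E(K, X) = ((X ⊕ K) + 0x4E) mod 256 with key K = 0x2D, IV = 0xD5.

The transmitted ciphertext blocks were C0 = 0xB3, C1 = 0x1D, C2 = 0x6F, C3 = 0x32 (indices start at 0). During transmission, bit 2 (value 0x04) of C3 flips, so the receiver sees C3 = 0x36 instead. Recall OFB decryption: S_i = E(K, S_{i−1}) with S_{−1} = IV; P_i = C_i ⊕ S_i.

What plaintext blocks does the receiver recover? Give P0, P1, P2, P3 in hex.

Only C3 changed, to 0x36. In OFB, a change in C_i flips the same bit in P_i only; the keystream is unaffected. Decrypting the received ciphertext:
P0: S = E(K, 0xD5) = 0x46; 0xB3 ⊕ 0x46 = 0xF5.
P1: S = E(K, 0x46) = 0xB9; 0x1D ⊕ 0xB9 = 0xA4.
P2: S = E(K, 0xB9) = 0xE2; 0x6F ⊕ 0xE2 = 0x8D.
P3: S = E(K, 0xE2) = 0x1D; 0x36 ⊕ 0x1D = 0x2B.
Blocks that differ from the original plaintext: P3.

P0 = 0xF5, P1 = 0xA4, P2 = 0x8D, P3 = 0x2B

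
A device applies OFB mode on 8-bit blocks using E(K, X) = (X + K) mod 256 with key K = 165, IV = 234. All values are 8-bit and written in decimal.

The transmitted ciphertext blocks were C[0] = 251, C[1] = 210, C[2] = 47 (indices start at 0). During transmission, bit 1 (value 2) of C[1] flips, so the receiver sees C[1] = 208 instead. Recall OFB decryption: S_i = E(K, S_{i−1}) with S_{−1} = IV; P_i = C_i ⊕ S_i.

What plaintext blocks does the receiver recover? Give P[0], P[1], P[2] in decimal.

P[0] = 116, P[1] = 228, P[2] = 246

Only C[1] changed, to 208. In OFB, a change in C_i flips the same bit in P_i only; the keystream is unaffected. Decrypting the received ciphertext:
P[0]: S = E(K, 234) = 143; 251 ⊕ 143 = 116.
P[1]: S = E(K, 143) = 52; 208 ⊕ 52 = 228.
P[2]: S = E(K, 52) = 217; 47 ⊕ 217 = 246.
Blocks that differ from the original plaintext: P[1].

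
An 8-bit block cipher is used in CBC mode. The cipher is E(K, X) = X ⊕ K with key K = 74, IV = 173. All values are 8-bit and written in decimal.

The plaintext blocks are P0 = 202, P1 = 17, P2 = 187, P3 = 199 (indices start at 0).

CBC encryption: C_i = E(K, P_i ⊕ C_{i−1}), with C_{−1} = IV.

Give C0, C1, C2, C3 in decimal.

C0 = 45, C1 = 118, C2 = 135, C3 = 10

C0: P0 ⊕ 173 = 103; E(K, 103) = 45.
C1: P1 ⊕ 45 = 60; E(K, 60) = 118.
C2: P2 ⊕ 118 = 205; E(K, 205) = 135.
C3: P3 ⊕ 135 = 64; E(K, 64) = 10.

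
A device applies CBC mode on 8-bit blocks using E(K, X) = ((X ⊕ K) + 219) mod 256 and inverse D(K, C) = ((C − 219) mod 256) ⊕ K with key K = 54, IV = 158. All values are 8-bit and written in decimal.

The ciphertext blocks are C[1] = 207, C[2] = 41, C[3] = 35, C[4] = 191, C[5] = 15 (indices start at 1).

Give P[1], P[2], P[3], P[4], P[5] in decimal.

P[1] = 92, P[2] = 183, P[3] = 87, P[4] = 241, P[5] = 189

CBC decryption: P_i = D(K, C_i) ⊕ C_{i−1}, with C_{0} = IV.
P[1]: D(K, 207) = 194; 194 ⊕ 158 = 92.
P[2]: D(K, 41) = 120; 120 ⊕ 207 = 183.
P[3]: D(K, 35) = 126; 126 ⊕ 41 = 87.
P[4]: D(K, 191) = 210; 210 ⊕ 35 = 241.
P[5]: D(K, 15) = 2; 2 ⊕ 191 = 189.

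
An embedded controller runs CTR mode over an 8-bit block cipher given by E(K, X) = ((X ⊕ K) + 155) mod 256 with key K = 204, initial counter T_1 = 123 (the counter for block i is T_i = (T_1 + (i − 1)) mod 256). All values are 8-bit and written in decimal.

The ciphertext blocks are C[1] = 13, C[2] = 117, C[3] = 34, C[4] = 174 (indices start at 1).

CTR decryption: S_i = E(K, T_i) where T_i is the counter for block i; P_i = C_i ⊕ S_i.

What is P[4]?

P[4]: T = 126, S = E(K, T) = 77; 174 ⊕ 77 = 227.

P[4] = 227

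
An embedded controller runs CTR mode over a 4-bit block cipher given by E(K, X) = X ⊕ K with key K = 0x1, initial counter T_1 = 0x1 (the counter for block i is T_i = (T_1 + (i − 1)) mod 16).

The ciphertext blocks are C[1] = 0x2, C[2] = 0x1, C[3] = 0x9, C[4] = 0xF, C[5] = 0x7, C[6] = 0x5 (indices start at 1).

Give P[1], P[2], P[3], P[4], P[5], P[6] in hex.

CTR decryption: S_i = E(K, T_i) where T_i is the counter for block i; P_i = C_i ⊕ S_i.
P[1]: T = 0x1, S = E(K, T) = 0x0; 0x2 ⊕ 0x0 = 0x2.
P[2]: T = 0x2, S = E(K, T) = 0x3; 0x1 ⊕ 0x3 = 0x2.
P[3]: T = 0x3, S = E(K, T) = 0x2; 0x9 ⊕ 0x2 = 0xB.
P[4]: T = 0x4, S = E(K, T) = 0x5; 0xF ⊕ 0x5 = 0xA.
P[5]: T = 0x5, S = E(K, T) = 0x4; 0x7 ⊕ 0x4 = 0x3.
P[6]: T = 0x6, S = E(K, T) = 0x7; 0x5 ⊕ 0x7 = 0x2.

P[1] = 0x2, P[2] = 0x2, P[3] = 0xB, P[4] = 0xA, P[5] = 0x3, P[6] = 0x2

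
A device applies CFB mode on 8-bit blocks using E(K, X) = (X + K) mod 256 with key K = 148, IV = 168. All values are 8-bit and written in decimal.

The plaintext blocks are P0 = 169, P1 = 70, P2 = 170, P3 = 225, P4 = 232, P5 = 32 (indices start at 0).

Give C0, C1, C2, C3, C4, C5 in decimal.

C0 = 149, C1 = 111, C2 = 169, C3 = 220, C4 = 152, C5 = 12

CFB encryption: C_i = P_i ⊕ E(K, C_{i−1}), with C_{−1} = IV.
C0: E(K, 168) = 60; 169 ⊕ 60 = 149.
C1: E(K, 149) = 41; 70 ⊕ 41 = 111.
C2: E(K, 111) = 3; 170 ⊕ 3 = 169.
C3: E(K, 169) = 61; 225 ⊕ 61 = 220.
C4: E(K, 220) = 112; 232 ⊕ 112 = 152.
C5: E(K, 152) = 44; 32 ⊕ 44 = 12.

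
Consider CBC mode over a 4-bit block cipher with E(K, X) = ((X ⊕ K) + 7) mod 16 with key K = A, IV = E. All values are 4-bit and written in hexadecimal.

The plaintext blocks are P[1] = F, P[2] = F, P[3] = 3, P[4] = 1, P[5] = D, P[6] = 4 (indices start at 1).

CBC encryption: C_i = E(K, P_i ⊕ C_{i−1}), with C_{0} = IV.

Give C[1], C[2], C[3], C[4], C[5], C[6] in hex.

C[1] = 2, C[2] = E, C[3] = E, C[4] = C, C[5] = 2, C[6] = 3

C[1]: P[1] ⊕ E = 1; E(K, 1) = 2.
C[2]: P[2] ⊕ 2 = D; E(K, D) = E.
C[3]: P[3] ⊕ E = D; E(K, D) = E.
C[4]: P[4] ⊕ E = F; E(K, F) = C.
C[5]: P[5] ⊕ C = 1; E(K, 1) = 2.
C[6]: P[6] ⊕ 2 = 6; E(K, 6) = 3.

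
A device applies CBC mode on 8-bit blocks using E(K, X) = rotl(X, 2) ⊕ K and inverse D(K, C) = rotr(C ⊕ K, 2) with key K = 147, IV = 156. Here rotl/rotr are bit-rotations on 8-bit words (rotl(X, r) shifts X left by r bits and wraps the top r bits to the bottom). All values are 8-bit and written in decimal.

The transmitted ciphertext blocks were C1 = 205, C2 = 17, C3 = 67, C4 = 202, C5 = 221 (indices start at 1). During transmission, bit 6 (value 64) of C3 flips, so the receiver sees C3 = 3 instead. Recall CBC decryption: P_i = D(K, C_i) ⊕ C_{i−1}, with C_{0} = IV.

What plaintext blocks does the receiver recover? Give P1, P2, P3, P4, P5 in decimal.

P1 = 11, P2 = 109, P3 = 53, P4 = 85, P5 = 89

Only C3 changed, to 3. In CBC, a change in C_i garbles P_i and flips the same bit in P_{i+1}. Decrypting the received ciphertext:
P1: D(K, 205) = 151; 151 ⊕ 156 = 11.
P2: D(K, 17) = 160; 160 ⊕ 205 = 109.
P3: D(K, 3) = 36; 36 ⊕ 17 = 53.
P4: D(K, 202) = 86; 86 ⊕ 3 = 85.
P5: D(K, 221) = 147; 147 ⊕ 202 = 89.
Blocks that differ from the original plaintext: P3, P4.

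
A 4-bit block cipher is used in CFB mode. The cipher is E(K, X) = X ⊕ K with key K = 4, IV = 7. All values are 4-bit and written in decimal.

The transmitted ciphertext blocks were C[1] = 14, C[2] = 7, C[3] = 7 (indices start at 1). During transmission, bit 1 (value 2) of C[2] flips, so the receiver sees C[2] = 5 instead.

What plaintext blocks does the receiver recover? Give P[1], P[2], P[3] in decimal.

CFB decryption: P_i = C_i ⊕ E(K, C_{i−1}), with C_{0} = IV.
Only C[2] changed, to 5. In CFB, a change in C_i flips the same bit in P_i and garbles P_{i+1}. Decrypting the received ciphertext:
P[1]: E(K, 7) = 3; 14 ⊕ 3 = 13.
P[2]: E(K, 14) = 10; 5 ⊕ 10 = 15.
P[3]: E(K, 5) = 1; 7 ⊕ 1 = 6.
Blocks that differ from the original plaintext: P[2], P[3].

P[1] = 13, P[2] = 15, P[3] = 6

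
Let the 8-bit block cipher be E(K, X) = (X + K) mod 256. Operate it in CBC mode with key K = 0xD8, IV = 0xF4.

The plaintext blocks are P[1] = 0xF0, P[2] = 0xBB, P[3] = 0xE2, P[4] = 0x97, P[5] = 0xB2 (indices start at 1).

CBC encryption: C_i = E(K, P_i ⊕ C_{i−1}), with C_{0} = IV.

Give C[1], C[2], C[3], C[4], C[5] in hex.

C[1]: P[1] ⊕ 0xF4 = 0x04; E(K, 0x04) = 0xDC.
C[2]: P[2] ⊕ 0xDC = 0x67; E(K, 0x67) = 0x3F.
C[3]: P[3] ⊕ 0x3F = 0xDD; E(K, 0xDD) = 0xB5.
C[4]: P[4] ⊕ 0xB5 = 0x22; E(K, 0x22) = 0xFA.
C[5]: P[5] ⊕ 0xFA = 0x48; E(K, 0x48) = 0x20.

C[1] = 0xDC, C[2] = 0x3F, C[3] = 0xB5, C[4] = 0xFA, C[5] = 0x20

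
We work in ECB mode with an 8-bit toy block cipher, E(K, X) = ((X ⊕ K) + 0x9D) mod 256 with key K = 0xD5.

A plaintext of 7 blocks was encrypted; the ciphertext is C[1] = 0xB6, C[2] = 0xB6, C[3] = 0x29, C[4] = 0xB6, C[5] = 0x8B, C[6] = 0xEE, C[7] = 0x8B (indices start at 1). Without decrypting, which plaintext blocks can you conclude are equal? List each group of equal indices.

ECB encrypts each block independently with the same key, so equal ciphertext blocks imply equal plaintext blocks.
C[1] = C[2] = C[4] = 0xB6, so P[1] = P[2] = P[4].
C[5] = C[7] = 0x8B, so P[5] = P[7].

P[1] = P[2] = P[4]; P[5] = P[7]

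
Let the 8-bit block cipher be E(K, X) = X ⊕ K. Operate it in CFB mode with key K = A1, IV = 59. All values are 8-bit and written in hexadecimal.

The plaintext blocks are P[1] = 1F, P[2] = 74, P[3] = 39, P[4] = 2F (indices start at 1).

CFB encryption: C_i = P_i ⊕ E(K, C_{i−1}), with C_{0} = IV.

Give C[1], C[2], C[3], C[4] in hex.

C[1]: E(K, 59) = F8; 1F ⊕ F8 = E7.
C[2]: E(K, E7) = 46; 74 ⊕ 46 = 32.
C[3]: E(K, 32) = 93; 39 ⊕ 93 = AA.
C[4]: E(K, AA) = 0B; 2F ⊕ 0B = 24.

C[1] = E7, C[2] = 32, C[3] = AA, C[4] = 24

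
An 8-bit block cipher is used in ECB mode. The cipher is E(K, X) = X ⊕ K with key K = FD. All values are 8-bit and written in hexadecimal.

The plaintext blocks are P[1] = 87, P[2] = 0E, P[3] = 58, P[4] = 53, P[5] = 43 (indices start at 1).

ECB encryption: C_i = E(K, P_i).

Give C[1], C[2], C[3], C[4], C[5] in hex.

C[1] = 7A, C[2] = F3, C[3] = A5, C[4] = AE, C[5] = BE

C[1]: E(K, 87) = 7A.
C[2]: E(K, 0E) = F3.
C[3]: E(K, 58) = A5.
C[4]: E(K, 53) = AE.
C[5]: E(K, 43) = BE.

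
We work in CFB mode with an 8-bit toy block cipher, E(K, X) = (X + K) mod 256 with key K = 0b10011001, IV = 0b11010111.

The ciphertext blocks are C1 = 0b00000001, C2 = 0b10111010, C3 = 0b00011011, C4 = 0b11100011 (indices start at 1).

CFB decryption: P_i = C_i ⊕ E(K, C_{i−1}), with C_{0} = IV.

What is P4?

P4 = 0b01010111

P4: E(K, 0b00011011) = 0b10110100; 0b11100011 ⊕ 0b10110100 = 0b01010111.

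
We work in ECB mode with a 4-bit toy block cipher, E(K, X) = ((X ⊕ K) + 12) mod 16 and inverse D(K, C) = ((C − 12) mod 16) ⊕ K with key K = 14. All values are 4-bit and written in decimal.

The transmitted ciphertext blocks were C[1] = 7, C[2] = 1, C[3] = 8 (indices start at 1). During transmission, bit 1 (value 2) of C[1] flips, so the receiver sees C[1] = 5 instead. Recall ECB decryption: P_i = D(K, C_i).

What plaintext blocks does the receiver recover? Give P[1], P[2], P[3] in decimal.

Only C[1] changed, to 5. In ECB, a change in C_i affects only P_i. Decrypting the received ciphertext:
P[1]: D(K, 5) = 7.
P[2]: D(K, 1) = 11.
P[3]: D(K, 8) = 2.
Blocks that differ from the original plaintext: P[1].

P[1] = 7, P[2] = 11, P[3] = 2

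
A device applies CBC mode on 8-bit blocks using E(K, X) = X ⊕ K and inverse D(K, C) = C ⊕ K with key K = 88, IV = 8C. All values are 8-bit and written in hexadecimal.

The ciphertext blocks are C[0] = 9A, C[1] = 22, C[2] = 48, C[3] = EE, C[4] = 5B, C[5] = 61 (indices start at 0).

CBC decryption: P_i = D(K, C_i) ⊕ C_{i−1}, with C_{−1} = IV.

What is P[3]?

P[3]: D(K, EE) = 66; 66 ⊕ 48 = 2E.

P[3] = 2E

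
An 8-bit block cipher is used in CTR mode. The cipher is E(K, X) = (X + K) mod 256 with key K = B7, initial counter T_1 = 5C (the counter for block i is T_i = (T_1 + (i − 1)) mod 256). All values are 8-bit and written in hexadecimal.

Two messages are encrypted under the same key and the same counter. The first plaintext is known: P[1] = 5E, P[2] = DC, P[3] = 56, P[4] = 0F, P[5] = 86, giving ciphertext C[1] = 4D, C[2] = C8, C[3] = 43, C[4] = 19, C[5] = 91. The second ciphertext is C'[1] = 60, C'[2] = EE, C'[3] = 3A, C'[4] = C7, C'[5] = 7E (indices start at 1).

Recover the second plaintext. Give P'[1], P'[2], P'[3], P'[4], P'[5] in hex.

P'[1] = 73, P'[2] = FA, P'[3] = 2F, P'[4] = D1, P'[5] = 69

In CTR with a reused counter, both messages share the same keystream S_i, so C_i ⊕ C'_i = P_i ⊕ P'_i and thus P'_i = P_i ⊕ C_i ⊕ C'_i.
P'[1]: 5E ⊕ 4D ⊕ 60 = 73.
P'[2]: DC ⊕ C8 ⊕ EE = FA.
P'[3]: 56 ⊕ 43 ⊕ 3A = 2F.
P'[4]: 0F ⊕ 19 ⊕ C7 = D1.
P'[5]: 86 ⊕ 91 ⊕ 7E = 69.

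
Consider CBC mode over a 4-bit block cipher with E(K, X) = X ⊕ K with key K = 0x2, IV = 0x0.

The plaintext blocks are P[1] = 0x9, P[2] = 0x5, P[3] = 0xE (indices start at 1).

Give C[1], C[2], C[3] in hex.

C[1] = 0xB, C[2] = 0xC, C[3] = 0x0

CBC encryption: C_i = E(K, P_i ⊕ C_{i−1}), with C_{0} = IV.
C[1]: P[1] ⊕ 0x0 = 0x9; E(K, 0x9) = 0xB.
C[2]: P[2] ⊕ 0xB = 0xE; E(K, 0xE) = 0xC.
C[3]: P[3] ⊕ 0xC = 0x2; E(K, 0x2) = 0x0.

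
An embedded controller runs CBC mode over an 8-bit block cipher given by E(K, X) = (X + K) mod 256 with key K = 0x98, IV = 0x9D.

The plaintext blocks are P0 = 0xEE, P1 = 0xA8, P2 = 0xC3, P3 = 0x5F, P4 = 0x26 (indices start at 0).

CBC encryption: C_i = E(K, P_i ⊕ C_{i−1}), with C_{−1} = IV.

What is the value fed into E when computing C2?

0xF8

C0: P0 ⊕ 0x9D = 0x73; E(K, 0x73) = 0x0B.
C1: P1 ⊕ 0x0B = 0xA3; E(K, 0xA3) = 0x3B.
C2: P2 ⊕ 0x3B = 0xF8; E(K, 0xF8) = 0x90.
So the input to E for block 2 is 0xF8.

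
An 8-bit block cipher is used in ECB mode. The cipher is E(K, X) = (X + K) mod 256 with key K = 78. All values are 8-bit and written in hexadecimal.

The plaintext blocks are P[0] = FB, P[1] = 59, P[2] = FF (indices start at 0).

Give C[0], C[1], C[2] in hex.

C[0] = 73, C[1] = D1, C[2] = 77

ECB encryption: C_i = E(K, P_i).
C[0]: E(K, FB) = 73.
C[1]: E(K, 59) = D1.
C[2]: E(K, FF) = 77.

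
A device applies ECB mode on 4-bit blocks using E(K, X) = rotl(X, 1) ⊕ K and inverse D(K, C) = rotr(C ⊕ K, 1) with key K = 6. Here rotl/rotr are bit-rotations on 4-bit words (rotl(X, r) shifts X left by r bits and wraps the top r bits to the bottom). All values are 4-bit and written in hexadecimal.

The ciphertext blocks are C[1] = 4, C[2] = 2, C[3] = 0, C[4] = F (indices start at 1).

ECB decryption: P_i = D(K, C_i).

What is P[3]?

P[3]: D(K, 0) = 3.

P[3] = 3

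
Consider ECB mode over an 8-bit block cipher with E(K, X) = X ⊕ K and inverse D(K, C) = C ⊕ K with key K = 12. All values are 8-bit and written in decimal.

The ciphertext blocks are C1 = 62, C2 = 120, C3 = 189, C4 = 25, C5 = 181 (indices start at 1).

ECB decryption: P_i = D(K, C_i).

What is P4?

P4: D(K, 25) = 21.

P4 = 21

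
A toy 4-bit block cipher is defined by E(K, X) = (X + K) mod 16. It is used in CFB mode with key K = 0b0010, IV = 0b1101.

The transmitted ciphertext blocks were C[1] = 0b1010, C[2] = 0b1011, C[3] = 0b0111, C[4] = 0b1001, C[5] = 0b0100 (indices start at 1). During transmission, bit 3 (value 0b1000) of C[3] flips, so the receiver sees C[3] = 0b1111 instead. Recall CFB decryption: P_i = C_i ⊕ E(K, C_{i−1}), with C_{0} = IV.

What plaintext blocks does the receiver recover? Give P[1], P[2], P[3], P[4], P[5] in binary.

Only C[3] changed, to 0b1111. In CFB, a change in C_i flips the same bit in P_i and garbles P_{i+1}. Decrypting the received ciphertext:
P[1]: E(K, 0b1101) = 0b1111; 0b1010 ⊕ 0b1111 = 0b0101.
P[2]: E(K, 0b1010) = 0b1100; 0b1011 ⊕ 0b1100 = 0b0111.
P[3]: E(K, 0b1011) = 0b1101; 0b1111 ⊕ 0b1101 = 0b0010.
P[4]: E(K, 0b1111) = 0b0001; 0b1001 ⊕ 0b0001 = 0b1000.
P[5]: E(K, 0b1001) = 0b1011; 0b0100 ⊕ 0b1011 = 0b1111.
Blocks that differ from the original plaintext: P[3], P[4].

P[1] = 0b0101, P[2] = 0b0111, P[3] = 0b0010, P[4] = 0b1000, P[5] = 0b1111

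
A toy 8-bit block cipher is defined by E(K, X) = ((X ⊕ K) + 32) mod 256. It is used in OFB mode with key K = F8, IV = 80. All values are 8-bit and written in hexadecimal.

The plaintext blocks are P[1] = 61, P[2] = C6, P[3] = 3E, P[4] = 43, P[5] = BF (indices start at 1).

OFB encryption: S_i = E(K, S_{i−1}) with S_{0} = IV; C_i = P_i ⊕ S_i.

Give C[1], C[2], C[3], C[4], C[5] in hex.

C[1] = CB, C[2] = 42, C[3] = 90, C[4] = CB, C[5] = 1D

C[1]: S = E(K, 80) = AA; 61 ⊕ AA = CB.
C[2]: S = E(K, AA) = 84; C6 ⊕ 84 = 42.
C[3]: S = E(K, 84) = AE; 3E ⊕ AE = 90.
C[4]: S = E(K, AE) = 88; 43 ⊕ 88 = CB.
C[5]: S = E(K, 88) = A2; BF ⊕ A2 = 1D.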